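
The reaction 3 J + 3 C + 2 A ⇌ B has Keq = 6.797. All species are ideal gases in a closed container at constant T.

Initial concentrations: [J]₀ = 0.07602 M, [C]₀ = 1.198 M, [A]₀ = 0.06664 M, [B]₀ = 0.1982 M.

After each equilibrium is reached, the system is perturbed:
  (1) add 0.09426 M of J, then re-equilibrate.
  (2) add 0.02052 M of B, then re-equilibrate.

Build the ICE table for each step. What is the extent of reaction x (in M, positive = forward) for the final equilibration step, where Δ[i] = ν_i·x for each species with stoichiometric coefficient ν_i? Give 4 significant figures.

Q₀ = 5.9085e+04 vs Keq = 6.797 ⇒ Q>K, reverse
Step 1:
                    J           C           A           B
  init        0.07602       1.198     0.06664      0.1982
  Δ             0.307       0.307      0.2047     -0.1023
  eq            0.383       1.505      0.2713     0.09586
  solve Keq expr → x = -0.1023; check Q = 6.797
Then add 0.09426 M of J.
Step 2:
                    J           C           A           B
  init         0.4773       1.505      0.2713     0.09586
  Δ          -0.03882    -0.03882    -0.02588     0.01294
  eq           0.4385       1.466      0.2454      0.1088
  solve Keq expr → x = 0.01294; check Q = 6.797
Then add 0.02052 M of B.
Step 3:
                    J           C           A           B
  init         0.4385       1.466      0.2454      0.1293
  Δ            0.0103      0.0103    0.006868   -0.003434
  eq           0.4488       1.477      0.2523      0.1259
  solve Keq expr → x = -0.003434; check Q = 6.797

x = -0.003434 M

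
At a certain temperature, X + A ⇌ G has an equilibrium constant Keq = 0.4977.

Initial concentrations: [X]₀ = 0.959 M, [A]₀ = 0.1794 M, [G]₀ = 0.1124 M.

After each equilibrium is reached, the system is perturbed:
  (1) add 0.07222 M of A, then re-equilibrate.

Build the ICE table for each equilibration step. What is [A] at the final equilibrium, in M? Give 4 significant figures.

[A]_eq = 0.2468 M

Q₀ = 0.6533 vs Keq = 0.4977 ⇒ Q>K, reverse
Step 1:
                  X         A         G
  init        0.959    0.1794    0.1124
  Δ           0.017     0.017    -0.017
  eq          0.976    0.1964    0.0954
  solve Keq expr → x = -0.017; check Q = 0.4977
Then add 0.07222 M of A.
Step 2:
                  X         A         G
  init        0.976    0.2686    0.0954
  Δ        -0.02181  -0.02181   0.02181
  eq         0.9542    0.2468    0.1172
  solve Keq expr → x = 0.02181; check Q = 0.4977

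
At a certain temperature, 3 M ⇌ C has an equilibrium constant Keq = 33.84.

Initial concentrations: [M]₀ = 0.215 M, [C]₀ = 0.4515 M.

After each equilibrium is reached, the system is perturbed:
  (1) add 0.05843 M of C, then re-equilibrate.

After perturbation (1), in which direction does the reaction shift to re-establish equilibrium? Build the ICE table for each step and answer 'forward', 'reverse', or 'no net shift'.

Q₀ = 45.43 vs Keq = 33.84 ⇒ Q>K, reverse
Step 1:
                    M           C
  init          0.215      0.4515
  Δ           0.02095   -0.006983
  eq           0.2359      0.4445
  solve Keq expr → x = -0.006983; check Q = 33.84
Then add 0.05843 M of C.
Step 2:
                    M           C
  init         0.2359      0.5029
  Δ          0.009404   -0.003135
  eq           0.2454      0.4998
  solve Keq expr → x = -0.003135; check Q = 33.84

Direction: reverse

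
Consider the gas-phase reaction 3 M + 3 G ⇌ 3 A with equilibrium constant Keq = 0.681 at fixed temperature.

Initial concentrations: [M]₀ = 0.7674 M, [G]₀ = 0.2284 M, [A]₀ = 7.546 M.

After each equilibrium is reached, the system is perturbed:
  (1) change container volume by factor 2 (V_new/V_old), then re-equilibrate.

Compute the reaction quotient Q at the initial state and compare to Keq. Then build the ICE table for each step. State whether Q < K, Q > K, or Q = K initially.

Q₀ = 7.9799e+04 vs Keq = 0.681 ⇒ Q>K, reverse
Step 1:
                  M         G         A
  Initial    0.7674    0.2284     7.546
  Change      2.022     2.022    -2.022
  Equil        2.79     2.251     5.524
  solve Keq expr → x = -0.6741; check Q = 0.681
Then change container volume by factor 2 (V_new/V_old).
Step 2:
                  M         G         A
  Initial     1.395     1.125     2.762
  Change     0.3881    0.3881   -0.3881
  Equil       1.783     1.513     2.374
  solve Keq expr → x = -0.1294; check Q = 0.681

Q₀ = 7.9799e+04; Q > K (proceeds reverse)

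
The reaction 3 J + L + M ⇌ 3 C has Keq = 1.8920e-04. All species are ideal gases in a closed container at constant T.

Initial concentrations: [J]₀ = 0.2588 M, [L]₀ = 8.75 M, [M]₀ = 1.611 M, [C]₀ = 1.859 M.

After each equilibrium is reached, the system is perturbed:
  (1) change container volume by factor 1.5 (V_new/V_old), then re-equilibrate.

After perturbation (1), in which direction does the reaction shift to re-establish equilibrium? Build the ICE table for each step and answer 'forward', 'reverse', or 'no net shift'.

Direction: reverse

Q₀ = 26.29 vs Keq = 1.8920e-04 ⇒ Q>K, reverse
Step 1:
                   J          L          M          C
  init        0.2588       8.75      1.611      1.859
  Δ            1.574     0.5248     0.5248     -1.574
  eq           1.833      9.275      2.136     0.2847
  solve Keq expr → x = -0.5248; check Q = 1.8920e-04
Then change container volume by factor 1.5 (V_new/V_old).
Step 2:
                   J          L          M          C
  init         1.222      6.183      1.424     0.1898
  Δ          0.03969    0.01323    0.01323   -0.03969
  eq           1.262      6.196      1.437     0.1501
  solve Keq expr → x = -0.01323; check Q = 1.8920e-04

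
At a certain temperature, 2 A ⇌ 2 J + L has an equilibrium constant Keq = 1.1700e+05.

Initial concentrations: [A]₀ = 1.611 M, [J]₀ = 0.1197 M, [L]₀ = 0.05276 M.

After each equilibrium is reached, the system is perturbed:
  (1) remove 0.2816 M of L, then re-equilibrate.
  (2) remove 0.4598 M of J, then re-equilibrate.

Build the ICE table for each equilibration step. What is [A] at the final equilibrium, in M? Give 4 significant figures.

[A]_eq = 0.002812 M

Q₀ = 2.9127e-04 vs Keq = 1.1700e+05 ⇒ Q<K, forward
Step 1:
                  A         J         L
  Initial     1.611    0.1197   0.05276
  Change     -1.606     1.606    0.8032
  Equil    0.004668     1.726    0.8559
  solve Keq expr → x = 0.8032; check Q = 1.1700e+05
Then remove 0.2816 M of L.
Step 2:
                  A         J         L
  Initial  0.004668     1.726    0.5743
  Change  -8.4105e-04 8.4105e-04 4.2052e-04
  Equil    0.003827     1.727    0.5747
  solve Keq expr → x = 4.2052e-04; check Q = 1.1700e+05
Then remove 0.4598 M of J.
Step 3:
                  A         J         L
  Initial  0.003827     1.267    0.5747
  Change  -0.001016  0.001016 5.0780e-04
  Equil    0.002812     1.268    0.5753
  solve Keq expr → x = 5.0780e-04; check Q = 1.1700e+05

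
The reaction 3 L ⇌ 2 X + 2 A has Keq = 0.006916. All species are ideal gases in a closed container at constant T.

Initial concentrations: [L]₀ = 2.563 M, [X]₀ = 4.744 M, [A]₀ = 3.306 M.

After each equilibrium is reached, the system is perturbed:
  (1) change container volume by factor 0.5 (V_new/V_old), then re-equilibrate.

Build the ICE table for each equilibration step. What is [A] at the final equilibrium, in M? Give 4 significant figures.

[A]_eq = 1.048 M

Q₀ = 14.61 vs Keq = 0.006916 ⇒ Q>K, reverse
Step 1:
                    L           X           A
  init          2.563       4.744       3.306
  Δ             3.967      -2.645      -2.645
  eq             6.53       2.099      0.6611
  solve Keq expr → x = -1.322; check Q = 0.006916
Then change container volume by factor 0.5 (V_new/V_old).
Step 2:
                    L           X           A
  init          13.06       4.198       1.322
  Δ            0.4114     -0.2743     -0.2743
  eq            13.47       3.924       1.048
  solve Keq expr → x = -0.1371; check Q = 0.006916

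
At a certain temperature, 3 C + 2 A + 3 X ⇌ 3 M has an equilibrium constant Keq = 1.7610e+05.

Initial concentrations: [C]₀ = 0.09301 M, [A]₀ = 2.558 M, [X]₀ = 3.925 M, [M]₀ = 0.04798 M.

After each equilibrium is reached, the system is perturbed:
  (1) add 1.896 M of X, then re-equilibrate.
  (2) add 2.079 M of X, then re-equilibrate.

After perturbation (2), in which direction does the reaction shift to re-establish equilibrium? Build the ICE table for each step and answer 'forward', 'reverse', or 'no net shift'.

Direction: forward

Q₀ = 3.4695e-04 vs Keq = 1.7610e+05 ⇒ Q<K, forward
Step 1:
                  C         A         X         M
  I         0.09301     2.558     3.925   0.04798
  C        -0.09265  -0.06177  -0.09265   0.09265
  E       3.5578e-04     2.496     3.832    0.1406
  solve Keq expr → x = 0.03088; check Q = 1.7610e+05
Then add 1.896 M of X.
Step 2:
                  C         A         X         M
  I       3.5578e-04     2.496     5.728    0.1406
  C       -1.1755e-04 -7.8366e-05 -1.1755e-04 1.1755e-04
  E       2.3823e-04     2.496     5.728    0.1408
  solve Keq expr → x = 3.9183e-05; check Q = 1.7610e+05
Then add 2.079 M of X.
Step 3:
                  C         A         X         M
  I       2.3823e-04     2.496     7.807    0.1408
  C       -6.3357e-05 -4.2238e-05 -6.3357e-05 6.3357e-05
  E       1.7487e-04     2.496     7.807    0.1408
  solve Keq expr → x = 2.1119e-05; check Q = 1.7610e+05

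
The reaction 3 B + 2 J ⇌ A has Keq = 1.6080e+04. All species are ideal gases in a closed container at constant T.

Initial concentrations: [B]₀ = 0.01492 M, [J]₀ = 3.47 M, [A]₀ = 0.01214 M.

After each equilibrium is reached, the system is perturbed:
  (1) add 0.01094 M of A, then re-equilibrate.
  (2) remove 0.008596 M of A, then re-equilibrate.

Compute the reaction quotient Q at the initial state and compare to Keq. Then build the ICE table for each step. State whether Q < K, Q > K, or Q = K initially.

Q₀ = 303.6 vs Keq = 1.6080e+04 ⇒ Q<K, forward
Step 1:
                   B          J          A
  I          0.01492       3.47    0.01214
  C         -0.01059  -0.007059    0.00353
  E         0.004331      3.463    0.01567
  solve Keq expr → x = 0.00353; check Q = 1.6080e+04
Then add 0.01094 M of A.
Step 2:
                   B          J          A
  I         0.004331      3.463    0.02661
  C       8.1794e-04 5.4530e-04 -2.7265e-04
  E         0.005149      3.463    0.02634
  solve Keq expr → x = -2.7265e-04; check Q = 1.6080e+04
Then remove 0.008596 M of A.
Step 3:
                   B          J          A
  I         0.005149      3.463    0.01774
  C       -6.1765e-04 -4.1177e-04 2.0588e-04
  E         0.004532      3.463    0.01795
  solve Keq expr → x = 2.0588e-04; check Q = 1.6080e+04

Q₀ = 303.6; Q < K (proceeds forward)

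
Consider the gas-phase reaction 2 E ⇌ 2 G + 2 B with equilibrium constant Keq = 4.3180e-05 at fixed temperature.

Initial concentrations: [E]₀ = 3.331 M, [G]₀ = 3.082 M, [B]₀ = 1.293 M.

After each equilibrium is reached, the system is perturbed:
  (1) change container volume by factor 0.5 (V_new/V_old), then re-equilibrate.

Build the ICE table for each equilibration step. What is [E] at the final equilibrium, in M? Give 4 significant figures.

[E]_eq = 9.231 M

Q₀ = 1.431 vs Keq = 4.3180e-05 ⇒ Q>K, reverse
Step 1:
                    E           G           B
  init          3.331       3.082       1.293
  Δ             1.276      -1.276      -1.276
  eq            4.607       1.806     0.01677
  solve Keq expr → x = -0.6381; check Q = 4.3180e-05
Then change container volume by factor 0.5 (V_new/V_old).
Step 2:
                    E           G           B
  init          9.214       3.612     0.03353
  Δ           0.01666    -0.01666    -0.01666
  eq            9.231       3.595     0.01687
  solve Keq expr → x = -0.008329; check Q = 4.3180e-05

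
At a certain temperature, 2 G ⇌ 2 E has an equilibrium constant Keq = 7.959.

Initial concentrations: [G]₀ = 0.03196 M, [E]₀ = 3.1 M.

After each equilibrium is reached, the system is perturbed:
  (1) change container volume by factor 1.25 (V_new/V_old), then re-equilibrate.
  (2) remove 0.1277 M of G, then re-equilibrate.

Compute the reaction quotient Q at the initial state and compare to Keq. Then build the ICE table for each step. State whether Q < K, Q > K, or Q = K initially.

Q₀ = 9408 vs Keq = 7.959 ⇒ Q>K, reverse
Step 1:
                    G           E
  Initial     0.03196         3.1
  Change       0.7877     -0.7877
  Equil        0.8196       2.312
  solve Keq expr → x = -0.3938; check Q = 7.959
Then change container volume by factor 1.25 (V_new/V_old).
Step 2:
                    G           E
  Initial      0.6557        1.85
  Change            0           0
  Equil        0.6557        1.85
  solve Keq expr → x = 0; check Q = 7.959
Then remove 0.1277 M of G.
Step 3:
                    G           E
  Initial       0.528        1.85
  Change      0.09428    -0.09428
  Equil        0.6223       1.756
  solve Keq expr → x = -0.04714; check Q = 7.959

Q₀ = 9408; Q > K (proceeds reverse)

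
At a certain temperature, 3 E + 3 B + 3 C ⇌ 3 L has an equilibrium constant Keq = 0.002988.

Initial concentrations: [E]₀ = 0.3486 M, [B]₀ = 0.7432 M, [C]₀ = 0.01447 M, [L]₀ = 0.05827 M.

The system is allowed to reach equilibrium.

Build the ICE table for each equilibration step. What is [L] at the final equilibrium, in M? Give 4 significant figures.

[L]_eq = 0.003226 M

Q₀ = 3755 vs Keq = 0.002988 ⇒ Q>K, reverse
Step 1:
                    E           B           C           L
  Initial      0.3486      0.7432     0.01447     0.05827
  Change      0.05504     0.05504     0.05504    -0.05504
  Equil        0.4036      0.7982     0.06951    0.003226
  solve Keq expr → x = -0.01835; check Q = 0.002988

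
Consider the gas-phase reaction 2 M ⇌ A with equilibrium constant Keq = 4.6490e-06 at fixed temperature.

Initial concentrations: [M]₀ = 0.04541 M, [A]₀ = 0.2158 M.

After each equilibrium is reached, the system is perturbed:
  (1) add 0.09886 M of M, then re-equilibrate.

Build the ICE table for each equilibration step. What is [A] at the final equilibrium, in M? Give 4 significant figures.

Q₀ = 104.7 vs Keq = 4.6490e-06 ⇒ Q>K, reverse
Step 1:
                   M          A
  I          0.04541     0.2158
  C           0.4316    -0.2158
  E            0.477 1.0578e-06
  solve Keq expr → x = -0.2158; check Q = 4.6490e-06
Then add 0.09886 M of M.
Step 2:
                   M          A
  I           0.5759 1.0578e-06
  C       -9.6779e-07 4.8390e-07
  E           0.5759 1.5417e-06
  solve Keq expr → x = 4.8390e-07; check Q = 4.6490e-06

[A]_eq = 1.5417e-06 M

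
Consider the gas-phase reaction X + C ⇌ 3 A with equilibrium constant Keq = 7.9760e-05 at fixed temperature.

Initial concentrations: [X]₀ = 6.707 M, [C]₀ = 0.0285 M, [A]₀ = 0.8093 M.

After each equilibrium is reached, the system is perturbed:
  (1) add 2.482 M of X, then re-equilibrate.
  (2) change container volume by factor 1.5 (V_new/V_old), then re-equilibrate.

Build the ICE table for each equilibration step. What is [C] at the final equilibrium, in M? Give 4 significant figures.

Q₀ = 2.773 vs Keq = 7.9760e-05 ⇒ Q>K, reverse
Step 1:
                    X           C           A
  I             6.707      0.0285      0.8093
  C            0.2518      0.2518     -0.7555
  E             6.959      0.2803     0.05379
  solve Keq expr → x = -0.2518; check Q = 7.9760e-05
Then add 2.482 M of X.
Step 2:
                    X           C           A
  I             9.441      0.2803     0.05379
  C         -0.001873   -0.001873     0.00562
  E             9.439      0.2785     0.05941
  solve Keq expr → x = 0.001873; check Q = 7.9760e-05
Then change container volume by factor 1.5 (V_new/V_old).
Step 3:
                    X           C           A
  I             6.293      0.1856      0.0396
  C         -0.001858   -0.001858    0.005575
  E             6.291      0.1838     0.04518
  solve Keq expr → x = 0.001858; check Q = 7.9760e-05

[C]_eq = 0.1838 M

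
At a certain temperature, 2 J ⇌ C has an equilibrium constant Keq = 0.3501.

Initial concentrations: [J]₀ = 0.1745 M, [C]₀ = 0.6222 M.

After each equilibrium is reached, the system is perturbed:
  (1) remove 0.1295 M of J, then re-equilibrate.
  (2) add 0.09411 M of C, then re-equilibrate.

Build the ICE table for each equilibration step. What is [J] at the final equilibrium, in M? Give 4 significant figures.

[J]_eq = 0.9046 M

Q₀ = 20.43 vs Keq = 0.3501 ⇒ Q>K, reverse
Step 1:
                   J          C
  init        0.1745     0.6222
  Δ            0.704     -0.352
  eq          0.8785     0.2702
  solve Keq expr → x = -0.352; check Q = 0.3501
Then remove 0.1295 M of J.
Step 2:
                   J          C
  init         0.749     0.2702
  Δ          0.07034   -0.03517
  eq          0.8193      0.235
  solve Keq expr → x = -0.03517; check Q = 0.3501
Then add 0.09411 M of C.
Step 3:
                   J          C
  init        0.8193     0.3291
  Δ          0.08528   -0.04264
  eq          0.9046     0.2865
  solve Keq expr → x = -0.04264; check Q = 0.3501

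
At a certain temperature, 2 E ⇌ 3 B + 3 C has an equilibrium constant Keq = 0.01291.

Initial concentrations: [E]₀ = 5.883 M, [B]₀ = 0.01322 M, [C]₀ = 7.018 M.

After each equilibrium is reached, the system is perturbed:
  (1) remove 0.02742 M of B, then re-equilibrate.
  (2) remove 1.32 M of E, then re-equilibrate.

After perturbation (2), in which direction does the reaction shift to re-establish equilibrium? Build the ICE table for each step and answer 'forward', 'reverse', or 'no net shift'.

Direction: reverse

Q₀ = 2.3075e-05 vs Keq = 0.01291 ⇒ Q<K, forward
Step 1:
                  E         B         C
  Initial     5.883   0.01322     7.018
  Change   -0.06235   0.09352   0.09352
  Equil       5.821    0.1067     7.112
  solve Keq expr → x = 0.03117; check Q = 0.01291
Then remove 0.02742 M of B.
Step 2:
                  E         B         C
  Initial     5.821   0.07932     7.112
  Change   -0.01787    0.0268    0.0268
  Equil       5.803    0.1061     7.138
  solve Keq expr → x = 0.008934; check Q = 0.01291
Then remove 1.32 M of E.
Step 3:
                  E         B         C
  Initial     4.483    0.1061     7.138
  Change    0.01095  -0.01642  -0.01642
  Equil       4.494    0.0897     7.122
  solve Keq expr → x = -0.005474; check Q = 0.01291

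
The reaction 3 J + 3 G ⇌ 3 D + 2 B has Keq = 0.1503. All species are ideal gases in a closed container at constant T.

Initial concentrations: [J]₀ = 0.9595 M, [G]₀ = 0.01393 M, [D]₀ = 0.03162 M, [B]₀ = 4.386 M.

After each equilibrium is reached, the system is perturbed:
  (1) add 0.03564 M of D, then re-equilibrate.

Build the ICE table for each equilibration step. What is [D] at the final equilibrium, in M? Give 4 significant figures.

Q₀ = 254.7 vs Keq = 0.1503 ⇒ Q>K, reverse
Step 1:
                   J          G          D          B
  I           0.9595    0.01393    0.03162      4.386
  C          0.02417    0.02417   -0.02417   -0.01611
  E           0.9837     0.0381   0.007454       4.37
  solve Keq expr → x = -0.008055; check Q = 0.1503
Then add 0.03564 M of D.
Step 2:
                   J          G          D          B
  I           0.9837     0.0381    0.04309       4.37
  C          0.02944    0.02944   -0.02944   -0.01963
  E            1.013    0.06754    0.01365       4.35
  solve Keq expr → x = -0.009814; check Q = 0.1503

[D]_eq = 0.01365 M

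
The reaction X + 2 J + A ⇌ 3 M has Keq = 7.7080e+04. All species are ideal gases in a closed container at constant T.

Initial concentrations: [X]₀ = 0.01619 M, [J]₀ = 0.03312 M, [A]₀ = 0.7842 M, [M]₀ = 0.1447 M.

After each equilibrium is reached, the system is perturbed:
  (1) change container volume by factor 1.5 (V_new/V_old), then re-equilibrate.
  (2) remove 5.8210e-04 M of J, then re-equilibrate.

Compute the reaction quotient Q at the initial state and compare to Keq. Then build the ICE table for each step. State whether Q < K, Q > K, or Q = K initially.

Q₀ = 217.5; Q < K (proceeds forward)

Q₀ = 217.5 vs Keq = 7.7080e+04 ⇒ Q<K, forward
Step 1:
                    X           J           A           M
  init        0.01619     0.03312      0.7842      0.1447
  Δ          -0.01344    -0.02689    -0.01344     0.04033
  eq         0.002746    0.006232      0.7708       0.185
  solve Keq expr → x = 0.01344; check Q = 7.7080e+04
Then change container volume by factor 1.5 (V_new/V_old).
Step 2:
                    X           J           A           M
  init       0.001831    0.004154      0.5138      0.1234
  Δ        2.7228e-04  5.4455e-04  2.7228e-04 -8.1683e-04
  eq         0.002103    0.004699      0.5141      0.1225
  solve Keq expr → x = -2.7228e-04; check Q = 7.7080e+04
Then remove 5.8210e-04 M of J.
Step 3:
                    X           J           A           M
  init       0.002103    0.004117      0.5141      0.1225
  Δ        1.8079e-04  3.6157e-04  1.8079e-04 -5.4236e-04
  eq         0.002284    0.004478      0.5143       0.122
  solve Keq expr → x = -1.8079e-04; check Q = 7.7080e+04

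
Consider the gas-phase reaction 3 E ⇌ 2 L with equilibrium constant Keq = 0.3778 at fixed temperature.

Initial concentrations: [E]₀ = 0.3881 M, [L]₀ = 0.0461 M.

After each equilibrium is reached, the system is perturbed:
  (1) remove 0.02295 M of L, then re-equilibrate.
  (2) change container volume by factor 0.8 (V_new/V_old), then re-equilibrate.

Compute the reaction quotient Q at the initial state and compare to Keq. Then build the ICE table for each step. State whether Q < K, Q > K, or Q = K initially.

Q₀ = 0.03636; Q < K (proceeds forward)

Q₀ = 0.03636 vs Keq = 0.3778 ⇒ Q<K, forward
Step 1:
                   E          L
  Initial     0.3881     0.0461
  Change    -0.08483    0.05655
  Equil       0.3033     0.1027
  solve Keq expr → x = 0.02828; check Q = 0.3778
Then remove 0.02295 M of L.
Step 2:
                   E          L
  Initial     0.3033     0.0797
  Change    -0.01968    0.01312
  Equil       0.2836    0.09282
  solve Keq expr → x = 0.00656; check Q = 0.3778
Then change container volume by factor 0.8 (V_new/V_old).
Step 3:
                   E          L
  Initial     0.3545      0.116
  Change    -0.01131   0.007538
  Equil       0.3432     0.1236
  solve Keq expr → x = 0.003769; check Q = 0.3778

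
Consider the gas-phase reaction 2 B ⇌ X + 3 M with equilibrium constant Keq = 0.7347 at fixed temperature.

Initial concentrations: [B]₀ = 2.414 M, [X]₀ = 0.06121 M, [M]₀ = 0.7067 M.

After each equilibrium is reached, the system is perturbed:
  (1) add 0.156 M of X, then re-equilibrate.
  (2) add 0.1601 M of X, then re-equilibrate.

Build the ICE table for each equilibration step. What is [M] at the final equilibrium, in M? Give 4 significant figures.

[M]_eq = 1.559 M

Q₀ = 0.003707 vs Keq = 0.7347 ⇒ Q<K, forward
Step 1:
                  B         X         M
  I           2.414   0.06121    0.7067
  C         -0.6935    0.3467      1.04
  E           1.721     0.408     1.747
  solve Keq expr → x = 0.3467; check Q = 0.7347
Then add 0.156 M of X.
Step 2:
                  B         X         M
  I           1.721     0.564     1.747
  C         0.06876  -0.03438   -0.1031
  E           1.789    0.5296     1.644
  solve Keq expr → x = -0.03438; check Q = 0.7347
Then add 0.1601 M of X.
Step 3:
                  B         X         M
  I           1.789    0.6897     1.644
  C         0.05678  -0.02839  -0.08518
  E           1.846    0.6613     1.559
  solve Keq expr → x = -0.02839; check Q = 0.7347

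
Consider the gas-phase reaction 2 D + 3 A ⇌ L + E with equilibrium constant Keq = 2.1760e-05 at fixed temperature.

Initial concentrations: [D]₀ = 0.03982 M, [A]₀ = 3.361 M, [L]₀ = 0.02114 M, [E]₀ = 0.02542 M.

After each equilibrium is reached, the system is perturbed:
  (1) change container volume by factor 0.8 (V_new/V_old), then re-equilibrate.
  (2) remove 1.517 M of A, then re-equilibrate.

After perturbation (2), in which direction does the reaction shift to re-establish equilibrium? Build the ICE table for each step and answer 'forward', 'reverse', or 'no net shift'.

Q₀ = 0.008926 vs Keq = 2.1760e-05 ⇒ Q>K, reverse
Step 1:
                  D         A         L         E
  I         0.03982     3.361   0.02114   0.02542
  C         0.04019   0.06028  -0.02009  -0.02009
  E         0.08001     3.421  0.001047  0.005327
  solve Keq expr → x = -0.02009; check Q = 2.1760e-05
Then change container volume by factor 0.8 (V_new/V_old).
Step 2:
                  D         A         L         E
  I             0.1     4.277  0.001309  0.006659
  C        -0.00174  -0.00261 8.7008e-04 8.7008e-04
  E         0.09827     4.274  0.002179  0.007529
  solve Keq expr → x = 8.7008e-04; check Q = 2.1760e-05
Then remove 1.517 M of A.
Step 3:
                  D         A         L         E
  I         0.09827     2.757  0.002179  0.007529
  C        0.002827   0.00424 -0.001413 -0.001413
  E          0.1011     2.761 7.6556e-04  0.006116
  solve Keq expr → x = -0.001413; check Q = 2.1760e-05

Direction: reverse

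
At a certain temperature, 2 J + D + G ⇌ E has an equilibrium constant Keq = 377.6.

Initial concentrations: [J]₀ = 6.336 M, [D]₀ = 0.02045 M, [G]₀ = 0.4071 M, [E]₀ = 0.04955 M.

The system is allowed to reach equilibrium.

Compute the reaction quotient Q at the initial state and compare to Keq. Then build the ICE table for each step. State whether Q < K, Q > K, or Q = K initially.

Q₀ = 0.1483 vs Keq = 377.6 ⇒ Q<K, forward
Step 1:
                  J         D         G         E
  init        6.336   0.02045    0.4071   0.04955
  Δ        -0.04088  -0.02044  -0.02044   0.02044
  eq          6.295 1.2096e-05    0.3867   0.06999
  solve Keq expr → x = 0.02044; check Q = 377.6

Q₀ = 0.1483; Q < K (proceeds forward)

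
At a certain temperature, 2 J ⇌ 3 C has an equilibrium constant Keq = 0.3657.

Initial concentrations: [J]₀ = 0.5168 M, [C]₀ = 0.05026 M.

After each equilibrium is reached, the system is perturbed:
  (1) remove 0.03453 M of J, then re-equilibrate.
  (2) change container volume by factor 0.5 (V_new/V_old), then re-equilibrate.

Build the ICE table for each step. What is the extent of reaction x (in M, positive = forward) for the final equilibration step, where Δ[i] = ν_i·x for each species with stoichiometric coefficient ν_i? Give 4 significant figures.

Q₀ = 4.7536e-04 vs Keq = 0.3657 ⇒ Q<K, forward
Step 1:
                  J         C
  I          0.5168   0.05026
  C         -0.1918    0.2878
  E           0.325     0.338
  solve Keq expr → x = 0.09592; check Q = 0.3657
Then remove 0.03453 M of J.
Step 2:
                  J         C
  I          0.2904     0.338
  C         0.01101  -0.01651
  E          0.3014    0.3215
  solve Keq expr → x = -0.005505; check Q = 0.3657
Then change container volume by factor 0.5 (V_new/V_old).
Step 3:
                  J         C
  I          0.6029     0.643
  C         0.06456  -0.09684
  E          0.6674    0.5462
  solve Keq expr → x = -0.03228; check Q = 0.3657

x = -0.03228 M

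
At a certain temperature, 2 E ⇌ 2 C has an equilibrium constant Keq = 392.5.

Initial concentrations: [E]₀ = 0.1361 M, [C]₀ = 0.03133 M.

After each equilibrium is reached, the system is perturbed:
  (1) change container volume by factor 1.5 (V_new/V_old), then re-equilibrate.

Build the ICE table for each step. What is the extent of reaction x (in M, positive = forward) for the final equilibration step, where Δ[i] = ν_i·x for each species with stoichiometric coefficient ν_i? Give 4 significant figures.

x = 0 M

Q₀ = 0.05299 vs Keq = 392.5 ⇒ Q<K, forward
Step 1:
                    E           C
  I            0.1361     0.03133
  C           -0.1281      0.1281
  E          0.008045      0.1594
  solve Keq expr → x = 0.06403; check Q = 392.5
Then change container volume by factor 1.5 (V_new/V_old).
Step 2:
                    E           C
  I          0.005363      0.1063
  C                 0           0
  E          0.005363      0.1063
  solve Keq expr → x = 0; check Q = 392.5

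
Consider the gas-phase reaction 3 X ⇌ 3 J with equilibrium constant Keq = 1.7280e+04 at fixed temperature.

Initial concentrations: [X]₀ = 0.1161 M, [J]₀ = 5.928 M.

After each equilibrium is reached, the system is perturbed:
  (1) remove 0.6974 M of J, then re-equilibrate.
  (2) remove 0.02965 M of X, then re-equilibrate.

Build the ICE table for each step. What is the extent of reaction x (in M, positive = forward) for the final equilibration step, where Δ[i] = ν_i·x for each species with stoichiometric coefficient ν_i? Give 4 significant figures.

x = -0.009515 M

Q₀ = 1.3312e+05 vs Keq = 1.7280e+04 ⇒ Q>K, reverse
Step 1:
                   X          J
  Initial     0.1161      5.928
  Change       0.109     -0.109
  Equil       0.2251      5.819
  solve Keq expr → x = -0.03633; check Q = 1.7280e+04
Then remove 0.6974 M of J.
Step 2:
                   X          J
  Initial     0.2251      5.122
  Change    -0.02597    0.02597
  Equil       0.1991      5.148
  solve Keq expr → x = 0.008657; check Q = 1.7280e+04
Then remove 0.02965 M of X.
Step 3:
                   X          J
  Initial     0.1695      5.148
  Change     0.02855   -0.02855
  Equil        0.198      5.119
  solve Keq expr → x = -0.009515; check Q = 1.7280e+04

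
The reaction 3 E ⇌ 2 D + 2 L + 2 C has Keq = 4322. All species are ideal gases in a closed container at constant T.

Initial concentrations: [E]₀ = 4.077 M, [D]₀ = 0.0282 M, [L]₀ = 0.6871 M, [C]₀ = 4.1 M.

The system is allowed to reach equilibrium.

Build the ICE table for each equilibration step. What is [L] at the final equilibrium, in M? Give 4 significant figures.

[L]_eq = 2.914 M

Q₀ = 9.3129e-05 vs Keq = 4322 ⇒ Q<K, forward
Step 1:
                  E         D         L         C
  init        4.077    0.0282    0.6871       4.1
  Δ           -3.34     2.227     2.227     2.227
  eq         0.7367     2.255     2.914     6.327
  solve Keq expr → x = 1.113; check Q = 4322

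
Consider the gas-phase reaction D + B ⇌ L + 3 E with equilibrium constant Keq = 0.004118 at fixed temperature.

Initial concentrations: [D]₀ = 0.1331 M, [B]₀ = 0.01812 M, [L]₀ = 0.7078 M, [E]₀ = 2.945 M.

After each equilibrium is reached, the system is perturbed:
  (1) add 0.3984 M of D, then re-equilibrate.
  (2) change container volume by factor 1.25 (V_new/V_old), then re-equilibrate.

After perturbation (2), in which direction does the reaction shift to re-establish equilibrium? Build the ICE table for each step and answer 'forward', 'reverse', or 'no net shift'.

Direction: forward

Q₀ = 7496 vs Keq = 0.004118 ⇒ Q>K, reverse
Step 1:
                    D           B           L           E
  Initial      0.1331     0.01812      0.7078       2.945
  Change       0.7035      0.7035     -0.7035      -2.111
  Equil        0.8366      0.7216    0.004279      0.8344
  solve Keq expr → x = -0.7035; check Q = 0.004118
Then add 0.3984 M of D.
Step 2:
                    D           B           L           E
  Initial       1.235      0.7216    0.004279      0.8344
  Change    -0.001885   -0.001885    0.001885    0.005656
  Equil         1.233      0.7198    0.006165      0.8401
  solve Keq expr → x = 0.001885; check Q = 0.004118
Then change container volume by factor 1.25 (V_new/V_old).
Step 3:
                    D           B           L           E
  Initial      0.9865      0.5758    0.004932      0.6721
  Change    -0.002474   -0.002474    0.002474    0.007421
  Equil         0.984      0.5733    0.007405      0.6795
  solve Keq expr → x = 0.002474; check Q = 0.004118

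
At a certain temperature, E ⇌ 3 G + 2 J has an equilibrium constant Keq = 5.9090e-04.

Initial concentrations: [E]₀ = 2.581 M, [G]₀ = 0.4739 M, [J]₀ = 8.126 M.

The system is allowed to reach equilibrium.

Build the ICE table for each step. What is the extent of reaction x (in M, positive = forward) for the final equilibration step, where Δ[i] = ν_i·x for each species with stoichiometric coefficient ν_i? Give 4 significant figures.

Q₀ = 2.723 vs Keq = 5.9090e-04 ⇒ Q>K, reverse
Step 1:
                   E          G          J
  I            2.581     0.4739      8.126
  C           0.1481    -0.4442    -0.2961
  E            2.729    0.02974       7.83
  solve Keq expr → x = -0.1481; check Q = 5.9090e-04

x = -0.1481 M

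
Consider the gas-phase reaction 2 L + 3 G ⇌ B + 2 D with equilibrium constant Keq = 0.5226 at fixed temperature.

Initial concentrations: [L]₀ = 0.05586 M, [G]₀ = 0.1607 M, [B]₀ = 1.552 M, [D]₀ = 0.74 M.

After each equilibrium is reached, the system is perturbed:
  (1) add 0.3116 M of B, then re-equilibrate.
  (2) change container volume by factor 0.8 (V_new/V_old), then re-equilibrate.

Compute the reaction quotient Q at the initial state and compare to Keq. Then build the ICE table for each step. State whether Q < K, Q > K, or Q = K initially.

Q₀ = 6.5630e+04 vs Keq = 0.5226 ⇒ Q>K, reverse
Step 1:
                  L         G         B         D
  I         0.05586    0.1607     1.552      0.74
  C          0.4714    0.7071   -0.2357   -0.4714
  E          0.5273    0.8678     1.316    0.2686
  solve Keq expr → x = -0.2357; check Q = 0.5226
Then add 0.3116 M of B.
Step 2:
                  L         G         B         D
  I          0.5273    0.8678     1.628    0.2686
  C         0.01264   0.01896 -0.006319  -0.01264
  E          0.5399    0.8868     1.622     0.256
  solve Keq expr → x = -0.006319; check Q = 0.5226
Then change container volume by factor 0.8 (V_new/V_old).
Step 3:
                  L         G         B         D
  I          0.6749     1.108     2.027    0.3199
  C        -0.03334  -0.05001   0.01667   0.03334
  E          0.6415     1.058     2.044    0.3533
  solve Keq expr → x = 0.01667; check Q = 0.5226

Q₀ = 6.5630e+04; Q > K (proceeds reverse)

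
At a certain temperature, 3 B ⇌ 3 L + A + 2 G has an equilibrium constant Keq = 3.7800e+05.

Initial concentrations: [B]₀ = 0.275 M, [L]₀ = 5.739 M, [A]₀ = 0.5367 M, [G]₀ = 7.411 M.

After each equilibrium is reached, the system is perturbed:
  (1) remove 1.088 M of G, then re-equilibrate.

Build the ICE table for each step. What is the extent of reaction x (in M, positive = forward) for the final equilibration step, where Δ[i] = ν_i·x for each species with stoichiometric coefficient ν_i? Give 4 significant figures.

x = 0.007533 M

Q₀ = 2.6791e+05 vs Keq = 3.7800e+05 ⇒ Q<K, forward
Step 1:
                    B           L           A           G
  I             0.275       5.739      0.5367       7.411
  C           -0.0269      0.0269    0.008966     0.01793
  E            0.2481       5.766      0.5457       7.429
  solve Keq expr → x = 0.008966; check Q = 3.7800e+05
Then remove 1.088 M of G.
Step 2:
                    B           L           A           G
  I            0.2481       5.766      0.5457       6.341
  C           -0.0226      0.0226    0.007533     0.01507
  E            0.2255       5.788      0.5532       6.356
  solve Keq expr → x = 0.007533; check Q = 3.7800e+05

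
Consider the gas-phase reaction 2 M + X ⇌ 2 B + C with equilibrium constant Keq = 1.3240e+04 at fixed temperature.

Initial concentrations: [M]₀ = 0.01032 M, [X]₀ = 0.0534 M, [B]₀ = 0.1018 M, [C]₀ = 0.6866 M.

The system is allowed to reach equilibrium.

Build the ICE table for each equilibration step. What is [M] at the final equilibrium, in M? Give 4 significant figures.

[M]_eq = 0.003507 M

Q₀ = 1251 vs Keq = 1.3240e+04 ⇒ Q<K, forward
Step 1:
                    M           X           B           C
  init        0.01032      0.0534      0.1018      0.6866
  Δ         -0.006813   -0.003407    0.006813    0.003407
  eq         0.003507     0.04999      0.1086        0.69
  solve Keq expr → x = 0.003407; check Q = 1.3240e+04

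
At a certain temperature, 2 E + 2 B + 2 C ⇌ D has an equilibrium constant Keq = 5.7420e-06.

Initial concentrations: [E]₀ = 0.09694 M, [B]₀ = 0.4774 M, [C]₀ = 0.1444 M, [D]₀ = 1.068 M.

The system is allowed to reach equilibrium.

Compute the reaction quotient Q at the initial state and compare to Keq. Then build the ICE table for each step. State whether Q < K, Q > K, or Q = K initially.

Q₀ = 2.3915e+04; Q > K (proceeds reverse)

Q₀ = 2.3915e+04 vs Keq = 5.7420e-06 ⇒ Q>K, reverse
Step 1:
                  E         B         C         D
  I         0.09694    0.4774    0.1444     1.068
  C           2.134     2.134     2.134    -1.067
  E           2.231     2.611     2.278  0.001012
  solve Keq expr → x = -1.067; check Q = 5.7420e-06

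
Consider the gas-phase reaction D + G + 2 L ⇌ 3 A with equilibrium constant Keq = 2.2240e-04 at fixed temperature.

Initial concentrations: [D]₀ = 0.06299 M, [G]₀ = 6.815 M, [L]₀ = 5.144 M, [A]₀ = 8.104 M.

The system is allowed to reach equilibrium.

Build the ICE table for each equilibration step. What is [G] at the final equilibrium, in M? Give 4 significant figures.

[G]_eq = 9.249 M

Q₀ = 46.86 vs Keq = 2.2240e-04 ⇒ Q>K, reverse
Step 1:
                    D           G           L           A
  I           0.06299       6.815       5.144       8.104
  C             2.434       2.434       4.868      -7.302
  E             2.497       9.249       10.01      0.8015
  solve Keq expr → x = -2.434; check Q = 2.2240e-04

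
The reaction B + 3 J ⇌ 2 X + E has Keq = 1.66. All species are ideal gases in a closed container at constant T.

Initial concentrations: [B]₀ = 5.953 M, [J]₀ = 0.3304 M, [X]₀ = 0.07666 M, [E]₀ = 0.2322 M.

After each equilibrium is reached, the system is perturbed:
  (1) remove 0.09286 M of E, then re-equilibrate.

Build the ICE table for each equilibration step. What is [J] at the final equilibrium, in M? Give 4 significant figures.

Q₀ = 0.006355 vs Keq = 1.66 ⇒ Q<K, forward
Step 1:
                   B          J          X          E
  I            5.953     0.3304    0.07666     0.2322
  C         -0.07187    -0.2156     0.1437    0.07187
  E            5.881     0.1148     0.2204     0.3041
  solve Keq expr → x = 0.07187; check Q = 1.66
Then remove 0.09286 M of E.
Step 2:
                   B          J          X          E
  I            5.881     0.1148     0.2204     0.2112
  C        -0.003473   -0.01042   0.006946   0.003473
  E            5.878     0.1044     0.2273     0.2147
  solve Keq expr → x = 0.003473; check Q = 1.66

[J]_eq = 0.1044 M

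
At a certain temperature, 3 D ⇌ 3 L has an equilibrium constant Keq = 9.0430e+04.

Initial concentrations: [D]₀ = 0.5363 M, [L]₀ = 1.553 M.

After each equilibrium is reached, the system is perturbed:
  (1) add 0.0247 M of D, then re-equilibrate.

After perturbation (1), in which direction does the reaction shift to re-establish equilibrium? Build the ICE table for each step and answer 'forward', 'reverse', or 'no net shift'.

Q₀ = 24.28 vs Keq = 9.0430e+04 ⇒ Q<K, forward
Step 1:
                  D         L
  I          0.5363     1.553
  C         -0.4908    0.4908
  E         0.04553     2.044
  solve Keq expr → x = 0.1636; check Q = 9.0430e+04
Then add 0.0247 M of D.
Step 2:
                  D         L
  I         0.07023     2.044
  C        -0.02416   0.02416
  E         0.04607     2.068
  solve Keq expr → x = 0.008054; check Q = 9.0430e+04

Direction: forward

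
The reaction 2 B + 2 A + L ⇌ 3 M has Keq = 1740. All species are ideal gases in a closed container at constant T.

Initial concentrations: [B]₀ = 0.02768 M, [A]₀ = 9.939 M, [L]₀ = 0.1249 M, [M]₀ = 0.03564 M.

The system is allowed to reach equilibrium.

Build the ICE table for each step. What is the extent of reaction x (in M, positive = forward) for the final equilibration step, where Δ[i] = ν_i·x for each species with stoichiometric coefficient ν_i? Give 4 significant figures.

x = 0.01376 M

Q₀ = 0.004789 vs Keq = 1740 ⇒ Q<K, forward
Step 1:
                   B          A          L          M
  Initial    0.02768      9.939     0.1249    0.03564
  Change    -0.02753   -0.02753   -0.01376    0.04129
  Equil   1.5480e-04      9.911     0.1111    0.07693
  solve Keq expr → x = 0.01376; check Q = 1740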